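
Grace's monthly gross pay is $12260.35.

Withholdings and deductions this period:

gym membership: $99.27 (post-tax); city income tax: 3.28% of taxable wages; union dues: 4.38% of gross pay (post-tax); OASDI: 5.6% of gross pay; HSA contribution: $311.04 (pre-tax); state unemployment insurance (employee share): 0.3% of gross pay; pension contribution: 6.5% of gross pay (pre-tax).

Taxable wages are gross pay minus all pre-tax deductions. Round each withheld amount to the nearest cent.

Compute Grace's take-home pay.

$9426.96

HSA contribution: $311.04
Pension contribution: $12260.35 × 0.065 = $796.92
Pre-tax total = $311.04 + $796.92 = $1107.96
Taxable wages = $12260.35 − $1107.96 = $11152.39
City income tax: $11152.39 × 0.0328 = $365.80
OASDI: $12260.35 × 0.056 = $686.58
State unemployment insurance (employee share): $12260.35 × 0.003 = $36.78
Gym membership: $99.27
Union dues: $12260.35 × 0.0438 = $537.00
Total deductions = $311.04 + $796.92 + $365.80 + $686.58 + $36.78 + $99.27 + $537.00 = $2833.39
Net pay = $12260.35 − $2833.39 = $9426.96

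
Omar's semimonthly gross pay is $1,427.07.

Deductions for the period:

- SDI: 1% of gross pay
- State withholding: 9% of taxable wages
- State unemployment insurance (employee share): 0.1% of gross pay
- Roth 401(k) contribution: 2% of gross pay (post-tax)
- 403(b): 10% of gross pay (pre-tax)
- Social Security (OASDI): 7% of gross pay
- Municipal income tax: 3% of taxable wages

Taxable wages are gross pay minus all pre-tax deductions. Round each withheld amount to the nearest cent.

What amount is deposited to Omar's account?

403(b): $1,427.07 × 0.1 = $142.71
Taxable wages = $1,427.07 − $142.71 = $1,284.36
Municipal income tax: $1,284.36 × 0.03 = $38.53
State withholding: $1,284.36 × 0.09 = $115.59
Social Security (OASDI): $1,427.07 × 0.07 = $99.89
SDI: $1,427.07 × 0.01 = $14.27
State unemployment insurance (employee share): $1,427.07 × 0.001 = $1.43
Roth 401(k) contribution: $1,427.07 × 0.02 = $28.54
Total deductions = $142.71 + $38.53 + $115.59 + $99.89 + $14.27 + $1.43 + $28.54 = $440.96
Net pay = $1,427.07 − $440.96 = $986.11

$986.11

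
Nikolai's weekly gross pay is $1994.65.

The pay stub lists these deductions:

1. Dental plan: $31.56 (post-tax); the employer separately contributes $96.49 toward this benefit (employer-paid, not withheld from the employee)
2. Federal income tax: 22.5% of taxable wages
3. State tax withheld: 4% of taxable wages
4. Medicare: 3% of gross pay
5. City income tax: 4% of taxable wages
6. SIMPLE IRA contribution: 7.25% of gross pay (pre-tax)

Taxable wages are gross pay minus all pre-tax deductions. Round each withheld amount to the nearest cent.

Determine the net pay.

$1194.38

SIMPLE IRA contribution: $1994.65 × 0.0725 = $144.61
Taxable wages = $1994.65 − $144.61 = $1850.04
State tax withheld: $1850.04 × 0.04 = $74.00
City income tax: $1850.04 × 0.04 = $74.00
Federal income tax: $1850.04 × 0.225 = $416.26
Medicare: $1994.65 × 0.03 = $59.84
Dental plan: $31.56
(Employer's $96.49 toward dental plan is not withheld from the employee.)
Total deductions = $144.61 + $74.00 + $74.00 + $416.26 + $59.84 + $31.56 = $800.27
Net pay = $1994.65 − $800.27 = $1194.38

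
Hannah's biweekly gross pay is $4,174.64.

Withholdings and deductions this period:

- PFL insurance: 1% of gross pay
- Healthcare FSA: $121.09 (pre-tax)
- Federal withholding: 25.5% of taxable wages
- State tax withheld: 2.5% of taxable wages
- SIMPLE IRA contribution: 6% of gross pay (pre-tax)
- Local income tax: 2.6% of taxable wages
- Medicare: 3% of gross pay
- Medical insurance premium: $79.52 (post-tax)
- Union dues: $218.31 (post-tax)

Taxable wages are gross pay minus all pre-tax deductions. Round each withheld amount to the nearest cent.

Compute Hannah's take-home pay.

$2,174.51

Healthcare FSA: $121.09
SIMPLE IRA contribution: $4,174.64 × 0.06 = $250.48
Pre-tax total = $121.09 + $250.48 = $371.57
Taxable wages = $4,174.64 − $371.57 = $3,803.07
Federal withholding: $3,803.07 × 0.255 = $969.78
Local income tax: $3,803.07 × 0.026 = $98.88
State tax withheld: $3,803.07 × 0.025 = $95.08
Medicare: $4,174.64 × 0.03 = $125.24
PFL insurance: $4,174.64 × 0.01 = $41.75
Union dues: $218.31
Medical insurance premium: $79.52
Total deductions = $121.09 + $250.48 + $969.78 + $98.88 + $95.08 + $125.24 + $41.75 + $218.31 + $79.52 = $2,000.13
Net pay = $4,174.64 − $2,000.13 = $2,174.51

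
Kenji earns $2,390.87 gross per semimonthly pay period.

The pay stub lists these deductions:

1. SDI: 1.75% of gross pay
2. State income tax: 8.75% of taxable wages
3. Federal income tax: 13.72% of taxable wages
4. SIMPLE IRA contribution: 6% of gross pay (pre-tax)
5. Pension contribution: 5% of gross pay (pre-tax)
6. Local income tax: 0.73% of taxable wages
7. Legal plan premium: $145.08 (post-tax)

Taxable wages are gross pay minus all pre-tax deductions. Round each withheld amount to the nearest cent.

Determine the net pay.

$1,447.29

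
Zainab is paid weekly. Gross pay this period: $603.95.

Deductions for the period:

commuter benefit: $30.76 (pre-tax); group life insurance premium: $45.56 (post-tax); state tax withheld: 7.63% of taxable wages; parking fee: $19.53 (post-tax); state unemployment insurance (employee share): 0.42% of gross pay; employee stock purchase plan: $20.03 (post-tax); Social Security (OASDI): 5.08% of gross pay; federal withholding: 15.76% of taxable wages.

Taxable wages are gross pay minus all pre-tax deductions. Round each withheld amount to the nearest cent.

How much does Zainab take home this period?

$320.79

Commuter benefit: $30.76
Taxable wages = $603.95 − $30.76 = $573.19
State tax withheld: $573.19 × 0.0763 = $43.73
Federal withholding: $573.19 × 0.1576 = $90.33
State unemployment insurance (employee share): $603.95 × 0.0042 = $2.54
Social Security (OASDI): $603.95 × 0.0508 = $30.68
Group life insurance premium: $45.56
Employee stock purchase plan: $20.03
Parking fee: $19.53
Total deductions = $30.76 + $43.73 + $90.33 + $2.54 + $30.68 + $45.56 + $20.03 + $19.53 = $283.16
Net pay = $603.95 − $283.16 = $320.79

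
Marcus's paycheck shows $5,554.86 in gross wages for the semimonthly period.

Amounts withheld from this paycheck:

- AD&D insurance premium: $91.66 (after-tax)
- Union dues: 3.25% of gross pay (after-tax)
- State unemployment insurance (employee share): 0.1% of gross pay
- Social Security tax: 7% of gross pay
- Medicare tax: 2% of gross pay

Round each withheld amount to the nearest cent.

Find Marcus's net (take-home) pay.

$4,777.18

State unemployment insurance (employee share): $5,554.86 × 0.001 = $5.55
Social Security tax: $5,554.86 × 0.07 = $388.84
Medicare tax: $5,554.86 × 0.02 = $111.10
AD&D insurance premium: $91.66
Union dues: $5,554.86 × 0.0325 = $180.53
Total deductions = $5.55 + $388.84 + $111.10 + $91.66 + $180.53 = $777.68
Net pay = $5,554.86 − $777.68 = $4,777.18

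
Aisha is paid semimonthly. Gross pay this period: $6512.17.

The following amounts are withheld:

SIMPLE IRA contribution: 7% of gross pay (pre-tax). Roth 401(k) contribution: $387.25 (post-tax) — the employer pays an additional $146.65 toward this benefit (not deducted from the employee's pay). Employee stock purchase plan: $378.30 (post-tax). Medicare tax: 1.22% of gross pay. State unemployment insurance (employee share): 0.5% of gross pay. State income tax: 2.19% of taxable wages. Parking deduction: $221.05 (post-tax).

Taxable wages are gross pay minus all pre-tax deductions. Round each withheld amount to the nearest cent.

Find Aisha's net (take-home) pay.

SIMPLE IRA contribution: $6512.17 × 0.07 = $455.85
Taxable wages = $6512.17 − $455.85 = $6056.32
State income tax: $6056.32 × 0.0219 = $132.63
State unemployment insurance (employee share): $6512.17 × 0.005 = $32.56
Medicare tax: $6512.17 × 0.0122 = $79.45
Parking deduction: $221.05
Roth 401(k) contribution: $387.25
Employee stock purchase plan: $378.30
(Employer's $146.65 toward Roth 401(k) contribution is not withheld from the employee.)
Total deductions = $455.85 + $132.63 + $32.56 + $79.45 + $221.05 + $387.25 + $378.30 = $1687.09
Net pay = $6512.17 − $1687.09 = $4825.08

$4825.08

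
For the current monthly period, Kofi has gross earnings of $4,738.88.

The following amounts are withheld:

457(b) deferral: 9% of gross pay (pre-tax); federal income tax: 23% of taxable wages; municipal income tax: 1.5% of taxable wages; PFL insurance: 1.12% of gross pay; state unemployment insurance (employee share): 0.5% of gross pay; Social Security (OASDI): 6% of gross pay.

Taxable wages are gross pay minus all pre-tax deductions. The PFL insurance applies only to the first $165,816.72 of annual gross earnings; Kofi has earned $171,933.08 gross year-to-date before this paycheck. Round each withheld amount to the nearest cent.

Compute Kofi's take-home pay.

457(b) deferral: $4,738.88 × 0.09 = $426.50
Taxable wages = $4,738.88 − $426.50 = $4,312.38
Municipal income tax: $4,312.38 × 0.015 = $64.69
Federal income tax: $4,312.38 × 0.23 = $991.85
PFL insurance: annual cap $165,816.72 already reached (YTD $171,933.08), so $0.00
Social Security (OASDI): $4,738.88 × 0.06 = $284.33
State unemployment insurance (employee share): $4,738.88 × 0.005 = $23.69
Total deductions = $426.50 + $64.69 + $991.85 + $0.00 + $284.33 + $23.69 = $1,791.06
Net pay = $4,738.88 − $1,791.06 = $2,947.82

$2,947.82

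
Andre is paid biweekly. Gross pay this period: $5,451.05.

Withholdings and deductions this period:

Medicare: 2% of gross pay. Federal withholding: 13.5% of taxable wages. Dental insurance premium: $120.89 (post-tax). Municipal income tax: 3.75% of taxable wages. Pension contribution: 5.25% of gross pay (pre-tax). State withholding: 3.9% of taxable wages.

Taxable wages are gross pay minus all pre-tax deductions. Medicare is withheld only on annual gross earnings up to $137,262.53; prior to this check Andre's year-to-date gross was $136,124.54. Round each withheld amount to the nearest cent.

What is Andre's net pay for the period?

$3,928.85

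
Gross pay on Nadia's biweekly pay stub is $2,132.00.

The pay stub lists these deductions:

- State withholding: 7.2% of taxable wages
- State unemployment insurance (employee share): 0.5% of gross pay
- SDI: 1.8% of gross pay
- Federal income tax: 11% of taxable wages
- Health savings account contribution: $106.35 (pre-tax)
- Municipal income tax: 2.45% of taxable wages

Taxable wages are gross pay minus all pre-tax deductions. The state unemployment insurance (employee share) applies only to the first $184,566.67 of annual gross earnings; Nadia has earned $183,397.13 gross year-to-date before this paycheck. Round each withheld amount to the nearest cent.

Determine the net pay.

$1,563.12

Health savings account contribution: $106.35
Taxable wages = $2,132.00 − $106.35 = $2,025.65
Municipal income tax: $2,025.65 × 0.0245 = $49.63
Federal income tax: $2,025.65 × 0.11 = $222.82
State withholding: $2,025.65 × 0.072 = $145.85
State unemployment insurance (employee share): only $184,566.67 − $183,397.13 = $1,169.54 of this check is subject → $1,169.54 × 0.005 = $5.85
SDI: $2,132.00 × 0.018 = $38.38
Total deductions = $106.35 + $49.63 + $222.82 + $145.85 + $5.85 + $38.38 = $568.88
Net pay = $2,132.00 − $568.88 = $1,563.12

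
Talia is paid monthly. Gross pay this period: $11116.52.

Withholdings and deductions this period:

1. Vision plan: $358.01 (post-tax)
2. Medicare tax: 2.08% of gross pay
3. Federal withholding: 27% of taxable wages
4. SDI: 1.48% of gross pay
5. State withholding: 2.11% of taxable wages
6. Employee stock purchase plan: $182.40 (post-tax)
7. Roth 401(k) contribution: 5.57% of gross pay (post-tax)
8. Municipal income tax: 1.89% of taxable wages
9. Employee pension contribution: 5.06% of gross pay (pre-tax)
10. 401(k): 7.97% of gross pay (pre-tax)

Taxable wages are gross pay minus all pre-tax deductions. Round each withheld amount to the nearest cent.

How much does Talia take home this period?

401(k): $11116.52 × 0.0797 = $885.99
Employee pension contribution: $11116.52 × 0.0506 = $562.50
Pre-tax total = $885.99 + $562.50 = $1448.49
Taxable wages = $11116.52 − $1448.49 = $9668.03
State withholding: $9668.03 × 0.0211 = $204.00
Municipal income tax: $9668.03 × 0.0189 = $182.73
Federal withholding: $9668.03 × 0.27 = $2610.37
SDI: $11116.52 × 0.0148 = $164.52
Medicare tax: $11116.52 × 0.0208 = $231.22
Roth 401(k) contribution: $11116.52 × 0.0557 = $619.19
Employee stock purchase plan: $182.40
Vision plan: $358.01
Total deductions = $885.99 + $562.50 + $204.00 + $182.73 + $2610.37 + $164.52 + $231.22 + $619.19 + $182.40 + $358.01 = $6000.93
Net pay = $11116.52 − $6000.93 = $5115.59

$5115.59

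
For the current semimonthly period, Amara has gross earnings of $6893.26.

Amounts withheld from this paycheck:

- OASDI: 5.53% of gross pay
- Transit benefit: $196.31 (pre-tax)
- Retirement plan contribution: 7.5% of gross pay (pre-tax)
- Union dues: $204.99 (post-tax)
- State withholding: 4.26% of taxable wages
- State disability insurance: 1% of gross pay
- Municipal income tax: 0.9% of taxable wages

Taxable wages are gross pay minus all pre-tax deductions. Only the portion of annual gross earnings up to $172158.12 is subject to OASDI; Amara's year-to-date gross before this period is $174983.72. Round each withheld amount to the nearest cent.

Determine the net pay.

$5587.15

Transit benefit: $196.31
Retirement plan contribution: $6893.26 × 0.075 = $516.99
Pre-tax total = $196.31 + $516.99 = $713.30
Taxable wages = $6893.26 − $713.30 = $6179.96
Municipal income tax: $6179.96 × 0.009 = $55.62
State withholding: $6179.96 × 0.0426 = $263.27
State disability insurance: $6893.26 × 0.01 = $68.93
OASDI: annual cap $172158.12 already reached (YTD $174983.72), so $0.00
Union dues: $204.99
Total deductions = $196.31 + $516.99 + $55.62 + $263.27 + $68.93 + $0.00 + $204.99 = $1306.11
Net pay = $6893.26 − $1306.11 = $5587.15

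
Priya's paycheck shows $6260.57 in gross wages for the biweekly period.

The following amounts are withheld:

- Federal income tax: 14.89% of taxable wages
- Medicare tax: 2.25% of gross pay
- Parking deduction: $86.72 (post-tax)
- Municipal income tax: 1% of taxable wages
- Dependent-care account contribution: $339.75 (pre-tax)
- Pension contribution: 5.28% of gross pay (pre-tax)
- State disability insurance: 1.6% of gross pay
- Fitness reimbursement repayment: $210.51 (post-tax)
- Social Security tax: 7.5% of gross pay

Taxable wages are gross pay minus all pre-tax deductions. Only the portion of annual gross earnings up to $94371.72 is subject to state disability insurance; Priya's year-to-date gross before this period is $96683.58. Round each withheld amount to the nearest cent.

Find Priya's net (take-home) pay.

$3794.34

Dependent-care account contribution: $339.75
Pension contribution: $6260.57 × 0.0528 = $330.56
Pre-tax total = $339.75 + $330.56 = $670.31
Taxable wages = $6260.57 − $670.31 = $5590.26
Federal income tax: $5590.26 × 0.1489 = $832.39
Municipal income tax: $5590.26 × 0.01 = $55.90
Medicare tax: $6260.57 × 0.0225 = $140.86
State disability insurance: annual cap $94371.72 already reached (YTD $96683.58), so $0.00
Social Security tax: $6260.57 × 0.075 = $469.54
Parking deduction: $86.72
Fitness reimbursement repayment: $210.51
Total deductions = $339.75 + $330.56 + $832.39 + $55.90 + $140.86 + $0.00 + $469.54 + $86.72 + $210.51 = $2466.23
Net pay = $6260.57 − $2466.23 = $3794.34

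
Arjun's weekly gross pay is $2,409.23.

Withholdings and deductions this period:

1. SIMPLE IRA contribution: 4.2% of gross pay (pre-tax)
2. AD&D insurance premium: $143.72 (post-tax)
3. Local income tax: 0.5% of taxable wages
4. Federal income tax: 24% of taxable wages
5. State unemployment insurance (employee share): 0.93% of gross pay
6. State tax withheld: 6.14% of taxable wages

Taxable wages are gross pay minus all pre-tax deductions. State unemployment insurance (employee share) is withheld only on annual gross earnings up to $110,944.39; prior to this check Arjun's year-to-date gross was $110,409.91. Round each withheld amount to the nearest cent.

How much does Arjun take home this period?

$1,452.17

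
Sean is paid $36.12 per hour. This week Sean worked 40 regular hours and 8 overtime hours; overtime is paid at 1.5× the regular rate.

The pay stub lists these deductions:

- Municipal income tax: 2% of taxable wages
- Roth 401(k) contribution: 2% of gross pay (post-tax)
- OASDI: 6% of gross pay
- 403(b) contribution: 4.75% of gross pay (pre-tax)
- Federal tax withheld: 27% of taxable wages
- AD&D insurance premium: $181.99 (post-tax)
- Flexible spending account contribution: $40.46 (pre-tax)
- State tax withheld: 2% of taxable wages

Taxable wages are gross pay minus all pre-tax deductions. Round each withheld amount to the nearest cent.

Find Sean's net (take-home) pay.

$874.27

Regular pay: 40 × $36.12 = $1,444.80
Overtime pay: 8 × $36.12 × 1.5 = $433.44
Gross pay = $1,444.80 + $433.44 = $1,878.24
403(b) contribution: $1,878.24 × 0.0475 = $89.22
Flexible spending account contribution: $40.46
Pre-tax total = $89.22 + $40.46 = $129.68
Taxable wages = $1,878.24 − $129.68 = $1,748.56
State tax withheld: $1,748.56 × 0.02 = $34.97
Municipal income tax: $1,748.56 × 0.02 = $34.97
Federal tax withheld: $1,748.56 × 0.27 = $472.11
OASDI: $1,878.24 × 0.06 = $112.69
AD&D insurance premium: $181.99
Roth 401(k) contribution: $1,878.24 × 0.02 = $37.56
Total deductions = $89.22 + $40.46 + $34.97 + $34.97 + $472.11 + $112.69 + $181.99 + $37.56 = $1,003.97
Net pay = $1,878.24 − $1,003.97 = $874.27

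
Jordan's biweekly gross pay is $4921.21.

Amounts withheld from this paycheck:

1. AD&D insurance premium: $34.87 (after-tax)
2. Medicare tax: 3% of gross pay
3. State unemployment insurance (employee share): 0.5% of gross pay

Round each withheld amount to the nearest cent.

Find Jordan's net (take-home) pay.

$4714.09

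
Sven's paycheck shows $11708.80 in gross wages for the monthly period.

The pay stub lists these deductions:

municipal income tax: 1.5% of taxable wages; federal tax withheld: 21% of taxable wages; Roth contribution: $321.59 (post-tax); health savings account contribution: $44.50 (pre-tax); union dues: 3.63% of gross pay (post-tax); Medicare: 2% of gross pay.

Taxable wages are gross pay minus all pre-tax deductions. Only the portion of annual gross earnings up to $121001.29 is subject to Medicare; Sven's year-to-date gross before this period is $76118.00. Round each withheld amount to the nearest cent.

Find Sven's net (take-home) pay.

$8059.04

Health savings account contribution: $44.50
Taxable wages = $11708.80 − $44.50 = $11664.30
Federal tax withheld: $11664.30 × 0.21 = $2449.50
Municipal income tax: $11664.30 × 0.015 = $174.96
Medicare: cap not yet reached, full $11708.80 is subject → $11708.80 × 0.02 = $234.18
Union dues: $11708.80 × 0.0363 = $425.03
Roth contribution: $321.59
Total deductions = $44.50 + $2449.50 + $174.96 + $234.18 + $425.03 + $321.59 = $3649.76
Net pay = $11708.80 − $3649.76 = $8059.04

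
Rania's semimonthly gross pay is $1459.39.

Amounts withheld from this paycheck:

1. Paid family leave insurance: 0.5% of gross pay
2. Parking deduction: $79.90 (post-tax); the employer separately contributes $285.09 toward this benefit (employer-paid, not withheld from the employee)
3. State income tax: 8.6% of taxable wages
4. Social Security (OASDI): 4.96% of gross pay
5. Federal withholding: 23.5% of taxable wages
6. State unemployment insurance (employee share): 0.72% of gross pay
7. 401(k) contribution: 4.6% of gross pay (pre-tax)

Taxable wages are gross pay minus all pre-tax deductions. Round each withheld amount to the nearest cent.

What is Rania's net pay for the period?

$775.25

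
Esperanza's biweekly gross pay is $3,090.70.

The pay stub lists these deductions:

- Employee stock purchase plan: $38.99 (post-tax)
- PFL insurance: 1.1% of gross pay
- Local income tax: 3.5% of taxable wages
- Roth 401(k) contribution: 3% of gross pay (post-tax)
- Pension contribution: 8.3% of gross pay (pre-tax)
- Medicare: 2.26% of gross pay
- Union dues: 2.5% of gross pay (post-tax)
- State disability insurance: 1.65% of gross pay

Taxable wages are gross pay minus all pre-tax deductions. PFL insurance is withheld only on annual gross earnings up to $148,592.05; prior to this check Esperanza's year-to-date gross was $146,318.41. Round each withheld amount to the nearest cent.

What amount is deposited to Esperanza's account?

Pension contribution: $3,090.70 × 0.083 = $256.53
Taxable wages = $3,090.70 − $256.53 = $2,834.17
Local income tax: $2,834.17 × 0.035 = $99.20
Medicare: $3,090.70 × 0.0226 = $69.85
PFL insurance: only $148,592.05 − $146,318.41 = $2,273.64 of this check is subject → $2,273.64 × 0.011 = $25.01
State disability insurance: $3,090.70 × 0.0165 = $51.00
Employee stock purchase plan: $38.99
Roth 401(k) contribution: $3,090.70 × 0.03 = $92.72
Union dues: $3,090.70 × 0.025 = $77.27
Total deductions = $256.53 + $99.20 + $69.85 + $25.01 + $51.00 + $38.99 + $92.72 + $77.27 = $710.57
Net pay = $3,090.70 − $710.57 = $2,380.13

$2,380.13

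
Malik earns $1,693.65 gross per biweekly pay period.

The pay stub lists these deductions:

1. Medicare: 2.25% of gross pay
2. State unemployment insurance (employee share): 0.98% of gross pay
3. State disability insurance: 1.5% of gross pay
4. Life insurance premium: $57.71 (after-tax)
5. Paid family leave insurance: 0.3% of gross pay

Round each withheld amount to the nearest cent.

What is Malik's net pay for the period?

$1,550.75

Medicare: $1,693.65 × 0.0225 = $38.11
State unemployment insurance (employee share): $1,693.65 × 0.0098 = $16.60
State disability insurance: $1,693.65 × 0.015 = $25.40
Paid family leave insurance: $1,693.65 × 0.003 = $5.08
Life insurance premium: $57.71
Total deductions = $38.11 + $16.60 + $25.40 + $5.08 + $57.71 = $142.90
Net pay = $1,693.65 − $142.90 = $1,550.75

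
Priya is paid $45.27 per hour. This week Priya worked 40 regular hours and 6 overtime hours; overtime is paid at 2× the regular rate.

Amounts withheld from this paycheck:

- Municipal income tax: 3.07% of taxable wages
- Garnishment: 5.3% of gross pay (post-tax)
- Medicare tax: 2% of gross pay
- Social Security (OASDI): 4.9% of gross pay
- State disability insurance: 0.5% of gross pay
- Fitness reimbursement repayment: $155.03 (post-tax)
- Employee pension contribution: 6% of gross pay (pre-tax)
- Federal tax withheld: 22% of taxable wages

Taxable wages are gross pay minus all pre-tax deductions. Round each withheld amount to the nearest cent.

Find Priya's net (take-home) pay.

Regular pay: 40 × $45.27 = $1,810.80
Overtime pay: 6 × $45.27 × 2 = $543.24
Gross pay = $1,810.80 + $543.24 = $2,354.04
Employee pension contribution: $2,354.04 × 0.06 = $141.24
Taxable wages = $2,354.04 − $141.24 = $2,212.80
Federal tax withheld: $2,212.80 × 0.22 = $486.82
Municipal income tax: $2,212.80 × 0.0307 = $67.93
Medicare tax: $2,354.04 × 0.02 = $47.08
Social Security (OASDI): $2,354.04 × 0.049 = $115.35
State disability insurance: $2,354.04 × 0.005 = $11.77
Garnishment: $2,354.04 × 0.053 = $124.76
Fitness reimbursement repayment: $155.03
Total deductions = $141.24 + $486.82 + $67.93 + $47.08 + $115.35 + $11.77 + $124.76 + $155.03 = $1,149.98
Net pay = $2,354.04 − $1,149.98 = $1,204.06

$1,204.06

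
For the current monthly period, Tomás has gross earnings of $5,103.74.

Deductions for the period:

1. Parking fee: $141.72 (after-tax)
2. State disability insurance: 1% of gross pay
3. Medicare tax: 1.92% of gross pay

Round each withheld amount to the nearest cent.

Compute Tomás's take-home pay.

State disability insurance: $5,103.74 × 0.01 = $51.04
Medicare tax: $5,103.74 × 0.0192 = $97.99
Parking fee: $141.72
Total deductions = $51.04 + $97.99 + $141.72 = $290.75
Net pay = $5,103.74 − $290.75 = $4,812.99

$4,812.99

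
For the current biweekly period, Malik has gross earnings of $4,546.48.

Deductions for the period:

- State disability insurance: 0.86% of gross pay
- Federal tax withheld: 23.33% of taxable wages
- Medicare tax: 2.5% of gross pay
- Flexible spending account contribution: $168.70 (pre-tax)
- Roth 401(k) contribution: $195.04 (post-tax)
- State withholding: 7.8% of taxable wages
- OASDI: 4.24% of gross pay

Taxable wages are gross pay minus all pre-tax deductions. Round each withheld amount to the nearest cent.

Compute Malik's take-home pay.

$2,474.40

Flexible spending account contribution: $168.70
Taxable wages = $4,546.48 − $168.70 = $4,377.78
Federal tax withheld: $4,377.78 × 0.2333 = $1,021.34
State withholding: $4,377.78 × 0.078 = $341.47
Medicare tax: $4,546.48 × 0.025 = $113.66
State disability insurance: $4,546.48 × 0.0086 = $39.10
OASDI: $4,546.48 × 0.0424 = $192.77
Roth 401(k) contribution: $195.04
Total deductions = $168.70 + $1,021.34 + $341.47 + $113.66 + $39.10 + $192.77 + $195.04 = $2,072.08
Net pay = $4,546.48 − $2,072.08 = $2,474.40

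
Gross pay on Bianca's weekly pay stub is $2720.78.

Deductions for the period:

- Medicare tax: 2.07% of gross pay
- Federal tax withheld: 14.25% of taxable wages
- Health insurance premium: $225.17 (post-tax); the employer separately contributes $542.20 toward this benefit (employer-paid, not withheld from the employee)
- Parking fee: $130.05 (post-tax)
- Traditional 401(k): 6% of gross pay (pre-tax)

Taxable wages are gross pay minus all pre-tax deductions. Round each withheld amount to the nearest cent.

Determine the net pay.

$1781.54

Traditional 401(k): $2720.78 × 0.06 = $163.25
Taxable wages = $2720.78 − $163.25 = $2557.53
Federal tax withheld: $2557.53 × 0.1425 = $364.45
Medicare tax: $2720.78 × 0.0207 = $56.32
Health insurance premium: $225.17
Parking fee: $130.05
(Employer's $542.20 toward health insurance premium is not withheld from the employee.)
Total deductions = $163.25 + $364.45 + $56.32 + $225.17 + $130.05 = $939.24
Net pay = $2720.78 − $939.24 = $1781.54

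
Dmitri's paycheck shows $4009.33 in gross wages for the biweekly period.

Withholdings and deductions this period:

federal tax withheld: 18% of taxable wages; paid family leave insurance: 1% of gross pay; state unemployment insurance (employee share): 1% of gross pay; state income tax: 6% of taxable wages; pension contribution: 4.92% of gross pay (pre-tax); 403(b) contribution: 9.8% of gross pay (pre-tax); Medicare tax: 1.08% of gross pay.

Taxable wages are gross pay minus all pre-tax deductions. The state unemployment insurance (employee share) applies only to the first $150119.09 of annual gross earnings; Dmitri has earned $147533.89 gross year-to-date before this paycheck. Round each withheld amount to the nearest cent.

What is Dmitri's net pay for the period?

$2489.32

Pension contribution: $4009.33 × 0.0492 = $197.26
403(b) contribution: $4009.33 × 0.098 = $392.91
Pre-tax total = $197.26 + $392.91 = $590.17
Taxable wages = $4009.33 − $590.17 = $3419.16
Federal tax withheld: $3419.16 × 0.18 = $615.45
State income tax: $3419.16 × 0.06 = $205.15
Paid family leave insurance: $4009.33 × 0.01 = $40.09
State unemployment insurance (employee share): only $150119.09 − $147533.89 = $2585.20 of this check is subject → $2585.20 × 0.01 = $25.85
Medicare tax: $4009.33 × 0.0108 = $43.30
Total deductions = $197.26 + $392.91 + $615.45 + $205.15 + $40.09 + $25.85 + $43.30 = $1520.01
Net pay = $4009.33 − $1520.01 = $2489.32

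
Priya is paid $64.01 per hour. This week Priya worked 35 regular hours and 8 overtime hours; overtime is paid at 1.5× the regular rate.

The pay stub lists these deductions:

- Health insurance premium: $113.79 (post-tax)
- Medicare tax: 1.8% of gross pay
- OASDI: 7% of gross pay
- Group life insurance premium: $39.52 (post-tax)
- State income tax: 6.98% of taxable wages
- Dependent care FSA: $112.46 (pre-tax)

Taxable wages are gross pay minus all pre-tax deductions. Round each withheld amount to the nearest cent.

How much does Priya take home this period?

$2,275.82

Regular pay: 35 × $64.01 = $2,240.35
Overtime pay: 8 × $64.01 × 1.5 = $768.12
Gross pay = $2,240.35 + $768.12 = $3,008.47
Dependent care FSA: $112.46
Taxable wages = $3,008.47 − $112.46 = $2,896.01
State income tax: $2,896.01 × 0.0698 = $202.14
OASDI: $3,008.47 × 0.07 = $210.59
Medicare tax: $3,008.47 × 0.018 = $54.15
Group life insurance premium: $39.52
Health insurance premium: $113.79
Total deductions = $112.46 + $202.14 + $210.59 + $54.15 + $39.52 + $113.79 = $732.65
Net pay = $3,008.47 − $732.65 = $2,275.82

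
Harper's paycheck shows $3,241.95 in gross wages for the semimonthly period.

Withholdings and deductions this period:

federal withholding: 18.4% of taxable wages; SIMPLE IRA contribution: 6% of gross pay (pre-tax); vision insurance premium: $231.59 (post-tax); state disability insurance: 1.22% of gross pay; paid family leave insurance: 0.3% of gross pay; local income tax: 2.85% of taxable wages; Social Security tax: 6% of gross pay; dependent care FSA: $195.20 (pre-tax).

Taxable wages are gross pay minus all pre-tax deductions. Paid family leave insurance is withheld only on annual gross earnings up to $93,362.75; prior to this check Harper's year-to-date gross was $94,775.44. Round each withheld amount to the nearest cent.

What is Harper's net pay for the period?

Dependent care FSA: $195.20
SIMPLE IRA contribution: $3,241.95 × 0.06 = $194.52
Pre-tax total = $195.20 + $194.52 = $389.72
Taxable wages = $3,241.95 − $389.72 = $2,852.23
Federal withholding: $2,852.23 × 0.184 = $524.81
Local income tax: $2,852.23 × 0.0285 = $81.29
Social Security tax: $3,241.95 × 0.06 = $194.52
Paid family leave insurance: annual cap $93,362.75 already reached (YTD $94,775.44), so $0.00
State disability insurance: $3,241.95 × 0.0122 = $39.55
Vision insurance premium: $231.59
Total deductions = $195.20 + $194.52 + $524.81 + $81.29 + $194.52 + $0.00 + $39.55 + $231.59 = $1,461.48
Net pay = $3,241.95 − $1,461.48 = $1,780.47

$1,780.47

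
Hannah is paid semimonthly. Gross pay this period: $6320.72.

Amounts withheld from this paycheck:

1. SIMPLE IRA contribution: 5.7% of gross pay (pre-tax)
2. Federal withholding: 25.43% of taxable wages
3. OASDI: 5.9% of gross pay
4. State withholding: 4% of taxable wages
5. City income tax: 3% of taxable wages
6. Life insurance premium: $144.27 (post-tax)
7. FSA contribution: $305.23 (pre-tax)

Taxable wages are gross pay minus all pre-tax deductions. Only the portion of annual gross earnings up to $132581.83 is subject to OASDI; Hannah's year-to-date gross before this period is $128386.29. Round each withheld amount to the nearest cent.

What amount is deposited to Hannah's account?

SIMPLE IRA contribution: $6320.72 × 0.057 = $360.28
FSA contribution: $305.23
Pre-tax total = $360.28 + $305.23 = $665.51
Taxable wages = $6320.72 − $665.51 = $5655.21
State withholding: $5655.21 × 0.04 = $226.21
Federal withholding: $5655.21 × 0.2543 = $1438.12
City income tax: $5655.21 × 0.03 = $169.66
OASDI: only $132581.83 − $128386.29 = $4195.54 of this check is subject → $4195.54 × 0.059 = $247.54
Life insurance premium: $144.27
Total deductions = $360.28 + $305.23 + $226.21 + $1438.12 + $169.66 + $247.54 + $144.27 = $2891.31
Net pay = $6320.72 − $2891.31 = $3429.41

$3429.41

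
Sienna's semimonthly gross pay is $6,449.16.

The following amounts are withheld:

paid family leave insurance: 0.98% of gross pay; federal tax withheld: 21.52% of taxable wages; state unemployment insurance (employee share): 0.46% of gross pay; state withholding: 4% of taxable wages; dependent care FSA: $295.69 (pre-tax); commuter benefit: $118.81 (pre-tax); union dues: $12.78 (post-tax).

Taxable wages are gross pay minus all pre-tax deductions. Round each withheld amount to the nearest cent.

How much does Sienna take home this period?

$4,388.96

Commuter benefit: $118.81
Dependent care FSA: $295.69
Pre-tax total = $118.81 + $295.69 = $414.50
Taxable wages = $6,449.16 − $414.50 = $6,034.66
Federal tax withheld: $6,034.66 × 0.2152 = $1,298.66
State withholding: $6,034.66 × 0.04 = $241.39
State unemployment insurance (employee share): $6,449.16 × 0.0046 = $29.67
Paid family leave insurance: $6,449.16 × 0.0098 = $63.20
Union dues: $12.78
Total deductions = $118.81 + $295.69 + $1,298.66 + $241.39 + $29.67 + $63.20 + $12.78 = $2,060.20
Net pay = $6,449.16 − $2,060.20 = $4,388.96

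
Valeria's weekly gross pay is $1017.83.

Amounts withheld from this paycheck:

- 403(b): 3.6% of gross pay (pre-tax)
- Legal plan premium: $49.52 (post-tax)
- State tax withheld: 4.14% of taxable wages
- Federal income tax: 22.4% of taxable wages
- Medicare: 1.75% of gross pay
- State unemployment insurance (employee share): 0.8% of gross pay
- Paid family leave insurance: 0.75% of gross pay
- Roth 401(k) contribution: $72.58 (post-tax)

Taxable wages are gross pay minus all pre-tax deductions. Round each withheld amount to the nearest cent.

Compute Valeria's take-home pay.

$565.10

403(b): $1017.83 × 0.036 = $36.64
Taxable wages = $1017.83 − $36.64 = $981.19
Federal income tax: $981.19 × 0.224 = $219.79
State tax withheld: $981.19 × 0.0414 = $40.62
State unemployment insurance (employee share): $1017.83 × 0.008 = $8.14
Paid family leave insurance: $1017.83 × 0.0075 = $7.63
Medicare: $1017.83 × 0.0175 = $17.81
Legal plan premium: $49.52
Roth 401(k) contribution: $72.58
Total deductions = $36.64 + $219.79 + $40.62 + $8.14 + $7.63 + $17.81 + $49.52 + $72.58 = $452.73
Net pay = $1017.83 − $452.73 = $565.10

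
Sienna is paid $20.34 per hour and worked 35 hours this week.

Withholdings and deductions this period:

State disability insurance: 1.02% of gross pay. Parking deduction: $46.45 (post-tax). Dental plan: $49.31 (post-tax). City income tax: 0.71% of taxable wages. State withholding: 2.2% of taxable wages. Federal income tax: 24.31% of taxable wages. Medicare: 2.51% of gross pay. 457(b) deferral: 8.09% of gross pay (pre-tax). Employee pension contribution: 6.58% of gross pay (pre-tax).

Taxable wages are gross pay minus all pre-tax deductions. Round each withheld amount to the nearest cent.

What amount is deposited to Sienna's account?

Gross pay: 35 × $20.34 = $711.90
457(b) deferral: $711.90 × 0.0809 = $57.59
Employee pension contribution: $711.90 × 0.0658 = $46.84
Pre-tax total = $57.59 + $46.84 = $104.43
Taxable wages = $711.90 − $104.43 = $607.47
State withholding: $607.47 × 0.022 = $13.36
City income tax: $607.47 × 0.0071 = $4.31
Federal income tax: $607.47 × 0.2431 = $147.68
Medicare: $711.90 × 0.0251 = $17.87
State disability insurance: $711.90 × 0.0102 = $7.26
Dental plan: $49.31
Parking deduction: $46.45
Total deductions = $57.59 + $46.84 + $13.36 + $4.31 + $147.68 + $17.87 + $7.26 + $49.31 + $46.45 = $390.67
Net pay = $711.90 − $390.67 = $321.23

$321.23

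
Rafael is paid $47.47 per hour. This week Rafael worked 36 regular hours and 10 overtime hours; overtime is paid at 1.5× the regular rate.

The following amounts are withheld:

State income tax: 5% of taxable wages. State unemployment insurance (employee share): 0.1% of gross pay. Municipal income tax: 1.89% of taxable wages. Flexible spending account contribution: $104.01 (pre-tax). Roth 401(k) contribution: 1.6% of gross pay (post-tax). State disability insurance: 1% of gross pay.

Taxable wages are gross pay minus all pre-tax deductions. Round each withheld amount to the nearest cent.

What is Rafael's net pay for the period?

$2091.95

Regular pay: 36 × $47.47 = $1708.92
Overtime pay: 10 × $47.47 × 1.5 = $712.05
Gross pay = $1708.92 + $712.05 = $2420.97
Flexible spending account contribution: $104.01
Taxable wages = $2420.97 − $104.01 = $2316.96
Municipal income tax: $2316.96 × 0.0189 = $43.79
State income tax: $2316.96 × 0.05 = $115.85
State disability insurance: $2420.97 × 0.01 = $24.21
State unemployment insurance (employee share): $2420.97 × 0.001 = $2.42
Roth 401(k) contribution: $2420.97 × 0.016 = $38.74
Total deductions = $104.01 + $43.79 + $115.85 + $24.21 + $2.42 + $38.74 = $329.02
Net pay = $2420.97 − $329.02 = $2091.95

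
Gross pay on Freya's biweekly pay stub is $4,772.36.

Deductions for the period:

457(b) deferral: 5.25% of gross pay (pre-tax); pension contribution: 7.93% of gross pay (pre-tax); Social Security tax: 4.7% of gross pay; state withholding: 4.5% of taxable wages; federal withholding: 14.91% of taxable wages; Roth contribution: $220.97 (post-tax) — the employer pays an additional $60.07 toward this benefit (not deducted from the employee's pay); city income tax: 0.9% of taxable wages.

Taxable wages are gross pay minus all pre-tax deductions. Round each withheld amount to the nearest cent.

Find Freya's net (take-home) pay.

$2,856.58

Pension contribution: $4,772.36 × 0.0793 = $378.45
457(b) deferral: $4,772.36 × 0.0525 = $250.55
Pre-tax total = $378.45 + $250.55 = $629.00
Taxable wages = $4,772.36 − $629.00 = $4,143.36
State withholding: $4,143.36 × 0.045 = $186.45
Federal withholding: $4,143.36 × 0.1491 = $617.77
City income tax: $4,143.36 × 0.009 = $37.29
Social Security tax: $4,772.36 × 0.047 = $224.30
Roth contribution: $220.97
(Employer's $60.07 toward Roth contribution is not withheld from the employee.)
Total deductions = $378.45 + $250.55 + $186.45 + $617.77 + $37.29 + $224.30 + $220.97 = $1,915.78
Net pay = $4,772.36 − $1,915.78 = $2,856.58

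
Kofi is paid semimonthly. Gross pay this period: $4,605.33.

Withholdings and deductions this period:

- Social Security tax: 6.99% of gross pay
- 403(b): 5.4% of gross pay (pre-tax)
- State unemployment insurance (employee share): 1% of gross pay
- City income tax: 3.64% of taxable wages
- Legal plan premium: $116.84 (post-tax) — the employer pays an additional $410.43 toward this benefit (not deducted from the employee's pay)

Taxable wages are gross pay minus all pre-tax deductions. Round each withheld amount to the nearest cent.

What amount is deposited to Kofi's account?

$3,713.26

403(b): $4,605.33 × 0.054 = $248.69
Taxable wages = $4,605.33 − $248.69 = $4,356.64
City income tax: $4,356.64 × 0.0364 = $158.58
Social Security tax: $4,605.33 × 0.0699 = $321.91
State unemployment insurance (employee share): $4,605.33 × 0.01 = $46.05
Legal plan premium: $116.84
(Employer's $410.43 toward legal plan premium is not withheld from the employee.)
Total deductions = $248.69 + $158.58 + $321.91 + $46.05 + $116.84 = $892.07
Net pay = $4,605.33 − $892.07 = $3,713.26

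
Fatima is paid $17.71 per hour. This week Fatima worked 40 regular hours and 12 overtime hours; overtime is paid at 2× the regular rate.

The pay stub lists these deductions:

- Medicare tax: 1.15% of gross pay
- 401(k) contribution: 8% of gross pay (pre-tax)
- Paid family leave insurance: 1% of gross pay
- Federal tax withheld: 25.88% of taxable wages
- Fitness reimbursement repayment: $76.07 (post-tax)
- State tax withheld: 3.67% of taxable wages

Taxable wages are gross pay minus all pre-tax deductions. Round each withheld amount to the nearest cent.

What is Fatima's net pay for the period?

$634.19

Regular pay: 40 × $17.71 = $708.40
Overtime pay: 12 × $17.71 × 2 = $425.04
Gross pay = $708.40 + $425.04 = $1,133.44
401(k) contribution: $1,133.44 × 0.08 = $90.68
Taxable wages = $1,133.44 − $90.68 = $1,042.76
State tax withheld: $1,042.76 × 0.0367 = $38.27
Federal tax withheld: $1,042.76 × 0.2588 = $269.87
Medicare tax: $1,133.44 × 0.0115 = $13.03
Paid family leave insurance: $1,133.44 × 0.01 = $11.33
Fitness reimbursement repayment: $76.07
Total deductions = $90.68 + $38.27 + $269.87 + $13.03 + $11.33 + $76.07 = $499.25
Net pay = $1,133.44 − $499.25 = $634.19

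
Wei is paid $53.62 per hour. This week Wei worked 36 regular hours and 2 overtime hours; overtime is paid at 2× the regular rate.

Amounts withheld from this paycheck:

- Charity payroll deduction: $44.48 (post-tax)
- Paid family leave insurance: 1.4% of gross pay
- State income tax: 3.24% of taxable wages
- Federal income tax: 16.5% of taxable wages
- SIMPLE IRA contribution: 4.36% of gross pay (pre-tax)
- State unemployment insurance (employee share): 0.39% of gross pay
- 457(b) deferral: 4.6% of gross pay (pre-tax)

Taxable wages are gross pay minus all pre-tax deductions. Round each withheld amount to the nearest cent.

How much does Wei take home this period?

$1,484.31

Regular pay: 36 × $53.62 = $1,930.32
Overtime pay: 2 × $53.62 × 2 = $214.48
Gross pay = $1,930.32 + $214.48 = $2,144.80
SIMPLE IRA contribution: $2,144.80 × 0.0436 = $93.51
457(b) deferral: $2,144.80 × 0.046 = $98.66
Pre-tax total = $93.51 + $98.66 = $192.17
Taxable wages = $2,144.80 − $192.17 = $1,952.63
Federal income tax: $1,952.63 × 0.165 = $322.18
State income tax: $1,952.63 × 0.0324 = $63.27
Paid family leave insurance: $2,144.80 × 0.014 = $30.03
State unemployment insurance (employee share): $2,144.80 × 0.0039 = $8.36
Charity payroll deduction: $44.48
Total deductions = $93.51 + $98.66 + $322.18 + $63.27 + $30.03 + $8.36 + $44.48 = $660.49
Net pay = $2,144.80 − $660.49 = $1,484.31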